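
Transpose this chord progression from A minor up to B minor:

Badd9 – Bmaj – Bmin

C#add9 C#maj C#min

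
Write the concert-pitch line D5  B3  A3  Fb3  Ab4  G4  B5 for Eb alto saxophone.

B5 G#4 F#4 Db4 F5 E5 G#6

The Eb alto saxophone sounds a major sixth below written, so the written part must be a major sixth above concert — transpose each note up.
D5 → B5
B3 → G#4
A3 → F#4
Fb3 → Db4
Ab4 → F5
G4 → E5
B5 → G#6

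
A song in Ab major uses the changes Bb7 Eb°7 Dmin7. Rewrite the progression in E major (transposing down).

F#7 B°7 A#min7

Ab major down to E major is a diminished fourth; each chord root moves by that interval while the quality stays the same.
Bb7: root Bb down a diminished fourth → F#, giving F#7.
Eb°7: root Eb down a diminished fourth → B, giving B°7.
Dmin7: root D down a diminished fourth → A#, giving A#min7.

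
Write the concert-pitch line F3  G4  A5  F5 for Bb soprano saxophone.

G3 A4 B5 G5

Written C4 sounds as Bb3 on the Bb soprano saxophone, so concert pitches are written a major second up.
F3 → G3
G4 → A4
A5 → B5
F5 → G5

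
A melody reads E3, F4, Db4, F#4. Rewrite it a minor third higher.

G3 Ab4 Fb4 A4

E3 up a minor third is G3.
A minor third up from F4 gives Ab4.
A minor third up from Db4 gives Fb4.
F#4 up a minor third is A4.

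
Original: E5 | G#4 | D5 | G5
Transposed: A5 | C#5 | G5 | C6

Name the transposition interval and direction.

up a perfect fourth

Take the first pair: E5 → A5. E to A spans 4 letter names, so the interval is some kind of fourth.
E5 to A5 is 5 semitones, which makes it a perfect fourth; the second version is higher, so the direction is up.
Checking another pair — G5 → C6 — gives the same interval.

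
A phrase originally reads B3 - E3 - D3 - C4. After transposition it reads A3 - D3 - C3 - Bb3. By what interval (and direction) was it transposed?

From B3 to A3 is 2 letter names — a second of some quality.
A3 to B3 is 2 semitones, which makes it a major second; the second version is lower, so the direction is down.
Checking another pair — C4 → Bb3 — gives the same interval.

down a major second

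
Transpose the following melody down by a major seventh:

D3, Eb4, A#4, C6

Eb2 Fb3 B3 Db5

D3 -> Eb2
Eb4 -> Fb3
A#4 -> B3
C6 -> Db5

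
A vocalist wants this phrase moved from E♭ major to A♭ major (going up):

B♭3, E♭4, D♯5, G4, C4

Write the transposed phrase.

Eb4 Ab4 G#5 C5 F4

From E♭ up to A♭ is a perfect fourth; apply that to each pitch.
Bb3 to Eb4
Eb4 to Ab4
D#5 to G#5
G4 to C5
C4 to F4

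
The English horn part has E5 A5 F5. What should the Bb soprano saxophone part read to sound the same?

First find concert pitch: the English horn sounds a perfect fifth below written, so E5 A5 F5 sounds A4 D5 Bb4.
Then write for Bb soprano saxophone: it sounds a major second below written, so the part must be a major second above concert.
A4 → B4
D5 → E5
Bb4 → C5

B4 E5 C5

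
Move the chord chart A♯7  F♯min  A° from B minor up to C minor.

B minor up to C minor is a minor second; each chord root moves by that interval while the quality stays the same.
A♯7: root A♯ up a minor second → B, giving B7.
F♯min: root F♯ up a minor second → G, giving Gmin.
A°: root A up a minor second → Bb, giving Bb°.

B7 Gmin Bb°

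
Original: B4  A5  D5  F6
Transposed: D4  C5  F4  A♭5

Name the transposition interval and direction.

Take the first pair: B4 → D4. B to D spans 6 letter names, so the interval is some kind of sixth.
D4 to B4 is 9 semitones, which makes it a major sixth; the second version is lower, so the direction is down.
Checking another pair — F6 → Ab5 — gives the same interval.

down a major sixth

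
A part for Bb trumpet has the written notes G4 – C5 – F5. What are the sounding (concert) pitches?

F4 Bb4 Eb5

Written C4 on the Bb trumpet sounds as Bb3, a major second lower; apply that shift to every note.
G4 -> F4
C5 -> Bb4
F5 -> Eb5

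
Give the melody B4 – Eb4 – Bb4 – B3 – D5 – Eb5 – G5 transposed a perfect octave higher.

A perfect octave up from B4 gives B5.
A perfect octave up from Eb4 gives Eb5.
Bb4: an octave up reaches B, and 12 semitones makes it Bb5.
A perfect octave up from B3 gives B4.
D5 up a perfect octave is D6.
Eb5 up a perfect octave is Eb6.
G5: an octave up reaches G, and 12 semitones makes it G6.

B5 Eb5 Bb5 B4 D6 Eb6 G6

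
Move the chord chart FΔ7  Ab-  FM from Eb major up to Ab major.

BbΔ7 Db- BbM

Eb major up to Ab major is a perfect fourth; each chord root moves by that interval while the quality stays the same.
FΔ7: root F up a perfect fourth → Bb, giving BbΔ7.
Ab-: root Ab up a perfect fourth → Db, giving Db-.
FM: root F up a perfect fourth → Bb, giving BbM.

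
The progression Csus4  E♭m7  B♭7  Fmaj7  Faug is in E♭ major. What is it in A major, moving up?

F#sus4 Am7 E7 Bmaj7 Baug

E♭ major up to A major is an augmented fourth; each chord root moves by that interval while the quality stays the same.
Csus4: root C up an augmented fourth → F#, giving F#sus4.
E♭m7: root E♭ up an augmented fourth → A, giving Am7.
B♭7: root B♭ up an augmented fourth → E, giving E7.
Fmaj7: root F up an augmented fourth → B, giving Bmaj7.
Faug: root F up an augmented fourth → B, giving Baug.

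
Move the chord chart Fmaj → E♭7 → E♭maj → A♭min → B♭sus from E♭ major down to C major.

E♭ major down to C major is a minor third; each chord root moves by that interval while the quality stays the same.
Fmaj: root F down a minor third → D, giving Dmaj.
E♭7: root E♭ down a minor third → C, giving C7.
E♭maj: root E♭ down a minor third → C, giving Cmaj.
A♭min: root A♭ down a minor third → F, giving Fmin.
B♭sus: root B♭ down a minor third → G, giving Gsus.

Dmaj C7 Cmaj Fmin Gsus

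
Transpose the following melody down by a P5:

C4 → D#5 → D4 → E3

F3 G#4 G3 A2

C4: a fifth down reaches F, and 7 semitones makes it F3.
A perfect fifth down from D#5 gives G#4.
D4: a fifth down reaches G, and 7 semitones makes it G3.
E3 down a perfect fifth is A2.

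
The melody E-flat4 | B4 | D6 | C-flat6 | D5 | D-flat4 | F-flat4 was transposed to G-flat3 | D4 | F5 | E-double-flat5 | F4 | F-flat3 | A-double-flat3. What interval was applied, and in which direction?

Take the first pair: Eb4 → Gb3. E to G spans 6 letter names, so the interval is some kind of sixth.
Gb3 to Eb4 is 9 semitones, which makes it a major sixth; the second version is lower, so the direction is down.
Checking another pair — Fb4 → Abb3 — gives the same interval.

down a major sixth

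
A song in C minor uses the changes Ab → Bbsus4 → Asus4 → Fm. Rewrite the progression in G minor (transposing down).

Eb Fsus4 Esus4 Cm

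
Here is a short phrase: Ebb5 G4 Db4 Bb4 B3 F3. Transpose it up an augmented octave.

Eb6 G#5 D5 B5 B#4 F#4

Ebb5 gives Eb6
G4 gives G#5
Db4 gives D5
Bb4 gives B5
B3 gives B#4
F3 gives F#4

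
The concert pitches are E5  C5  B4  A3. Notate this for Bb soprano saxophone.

F#5 D5 C#5 B3

Written C4 sounds as Bb3 on the Bb soprano saxophone, so concert pitches are written a major second up.
E5 → F#5
C5 → D5
B4 → C#5
A3 → B3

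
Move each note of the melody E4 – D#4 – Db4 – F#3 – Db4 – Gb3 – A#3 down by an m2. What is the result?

D#4 C##4 C4 E#3 C4 F3 G##3

A minor second down from E4 gives D#4.
A minor second down from D#4 gives C##4.
Db4 down a minor second is C4.
F#3 down a minor second is E#3.
Db4: a second down reaches C, and 1 semitone makes it C4.
A minor second down from Gb3 gives F3.
A#3 down a minor second is G##3.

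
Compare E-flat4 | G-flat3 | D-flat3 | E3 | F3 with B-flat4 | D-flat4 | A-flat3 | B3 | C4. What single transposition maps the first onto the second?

up a perfect fifth

Take the first pair: Eb4 → Bb4. E to B spans 5 letter names, so the interval is some kind of fifth.
Eb4 to Bb4 is 7 semitones, which makes it a perfect fifth; the second version is higher, so the direction is up.
Checking another pair — F3 → C4 — gives the same interval.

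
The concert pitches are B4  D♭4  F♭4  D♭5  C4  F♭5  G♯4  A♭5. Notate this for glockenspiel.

B2 Db2 Fb2 Db3 C2 Fb3 G#2 Ab3

Written C4 sounds as C6 on the glockenspiel, so concert pitches are written a perfect fifteenth down.
B4 gives B2
Db4 gives Db2
Fb4 gives Fb2
Db5 gives Db3
C4 gives C2
Fb5 gives Fb3
G#4 gives G#2
Ab5 gives Ab3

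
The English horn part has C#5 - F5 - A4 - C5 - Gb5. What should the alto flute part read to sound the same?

B4 Eb5 G4 Bb4 Fb5

First find concert pitch: the English horn sounds a perfect fifth below written, so C#5 F5 A4 C5 Gb5 sounds F#4 Bb4 D4 F4 Cb5.
Then write for alto flute: it sounds a perfect fourth below written, so the part must be a perfect fourth above concert.
F#4 → B4
Bb4 → Eb5
D4 → G4
F4 → Bb4
Cb5 → Fb5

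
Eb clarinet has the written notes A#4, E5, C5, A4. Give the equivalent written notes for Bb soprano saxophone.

D#5 A5 F5 D5

First find concert pitch: the Eb clarinet sounds a minor third above written, so A#4 E5 C5 A4 sounds C#5 G5 Eb5 C5.
Then write for Bb soprano saxophone: it sounds a major second below written, so the part must be a major second above concert.
C#5 → D#5
G5 → A5
Eb5 → F5
C5 → D5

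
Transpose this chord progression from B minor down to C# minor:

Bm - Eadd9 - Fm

C#m F#add9 Gm

B minor down to C# minor is a minor seventh; each chord root moves by that interval while the quality stays the same.
Bm: root B down a minor seventh → C#, giving C#m.
Eadd9: root E down a minor seventh → F#, giving F#add9.
Fm: root F down a minor seventh → G, giving Gm.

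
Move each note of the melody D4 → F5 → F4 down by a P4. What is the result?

A perfect fourth down from D4 gives A3.
F5: a fourth down reaches C, and 5 semitones makes it C5.
F4: a fourth down reaches C, and 5 semitones makes it C4.

A3 C5 C4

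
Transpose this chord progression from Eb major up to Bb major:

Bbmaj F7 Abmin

Eb major up to Bb major is a perfect fifth; each chord root moves by that interval while the quality stays the same.
Bbmaj: root Bb up a perfect fifth → F, giving Fmaj.
F7: root F up a perfect fifth → C, giving C7.
Abmin: root Ab up a perfect fifth → Eb, giving Ebmin.

Fmaj C7 Ebmin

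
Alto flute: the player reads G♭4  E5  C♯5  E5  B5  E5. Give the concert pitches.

The alto flute sounds a perfect fourth below written, so transpose each written note down a perfect fourth.
Gb4 -> Db4
E5 -> B4
C#5 -> G#4
E5 -> B4
B5 -> F#5
E5 -> B4

Db4 B4 G#4 B4 F#5 B4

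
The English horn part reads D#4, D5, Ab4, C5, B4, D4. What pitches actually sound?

G#3 G4 Db4 F4 E4 G3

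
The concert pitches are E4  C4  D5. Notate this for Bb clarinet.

Written C4 sounds as Bb3 on the Bb clarinet, so concert pitches are written a major second up.
E4 to F#4
C4 to D4
D5 to E5

F#4 D4 E5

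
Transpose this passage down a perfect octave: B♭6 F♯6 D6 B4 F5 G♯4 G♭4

Bb5 F#5 D5 B3 F4 G#3 Gb3

A perfect octave down from Bb6 gives Bb5.
F#6 down a perfect octave is F#5.
D6: an octave down reaches D, and 12 semitones makes it D5.
B4 down a perfect octave is B3.
F5: an octave down reaches F, and 12 semitones makes it F4.
G#4 down a perfect octave is G#3.
Gb4 down a perfect octave is Gb3.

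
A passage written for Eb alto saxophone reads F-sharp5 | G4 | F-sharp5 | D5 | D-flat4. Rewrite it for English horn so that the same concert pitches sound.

E5 F4 E5 C5 Cb4

First find concert pitch: the Eb alto saxophone sounds a major sixth below written, so F-sharp5 G4 F-sharp5 D5 D-flat4 sounds A4 Bb3 A4 F4 Fb3.
Then write for English horn: it sounds a perfect fifth below written, so the part must be a perfect fifth above concert.
A4 → E5
Bb3 → F4
A4 → E5
F4 → C5
Fb3 → Cb4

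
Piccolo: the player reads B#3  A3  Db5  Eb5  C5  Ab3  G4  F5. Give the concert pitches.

B#4 A4 Db6 Eb6 C6 Ab4 G5 F6

Written C4 on the piccolo sounds as C5, a perfect octave higher; apply that shift to every note.
B#3 gives B#4
A3 gives A4
Db5 gives Db6
Eb5 gives Eb6
C5 gives C6
Ab3 gives Ab4
G4 gives G5
F5 gives F6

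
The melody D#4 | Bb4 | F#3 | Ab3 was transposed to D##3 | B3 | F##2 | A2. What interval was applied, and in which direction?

down a diminished octave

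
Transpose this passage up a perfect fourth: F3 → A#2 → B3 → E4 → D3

Bb3 D#3 E4 A4 G3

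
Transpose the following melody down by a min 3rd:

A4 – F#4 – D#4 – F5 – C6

A4 down a minor third is F#4.
F#4: a third down reaches D, and 3 semitones makes it D#4.
D#4 down a minor third is B#3.
A minor third down from F5 gives D5.
C6: a third down reaches A, and 3 semitones makes it A5.

F#4 D#4 B#3 D5 A5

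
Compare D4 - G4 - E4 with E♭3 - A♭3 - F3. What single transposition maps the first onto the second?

down a major seventh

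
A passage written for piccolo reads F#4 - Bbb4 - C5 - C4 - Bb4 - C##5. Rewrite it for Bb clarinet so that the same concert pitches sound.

G#5 Cb6 D6 D5 C6 D##6

First find concert pitch: the piccolo sounds a perfect octave above written, so F#4 Bbb4 C5 C4 Bb4 C##5 sounds F#5 Bbb5 C6 C5 Bb5 C##6.
Then write for Bb clarinet: it sounds a major second below written, so the part must be a major second above concert.
F#5 → G#5
Bbb5 → Cb6
C6 → D6
C5 → D5
Bb5 → C6
C##6 → D##6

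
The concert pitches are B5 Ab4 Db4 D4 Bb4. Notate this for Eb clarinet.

The Eb clarinet sounds a minor third above written, so the written part must be a minor third below concert — transpose each note down.
B5 -> G#5
Ab4 -> F4
Db4 -> Bb3
D4 -> B3
Bb4 -> G4

G#5 F4 Bb3 B3 G4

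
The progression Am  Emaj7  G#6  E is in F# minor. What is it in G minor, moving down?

Bbm Fmaj7 A6 F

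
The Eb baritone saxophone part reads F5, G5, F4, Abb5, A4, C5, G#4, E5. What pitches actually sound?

The Eb baritone saxophone sounds a major thirteenth below written, so transpose each written note down a major thirteenth.
F5 becomes Ab3
G5 becomes Bb3
F4 becomes Ab2
Abb5 becomes Cbb4
A4 becomes C3
C5 becomes Eb3
G#4 becomes B2
E5 becomes G3

Ab3 Bb3 Ab2 Cbb4 C3 Eb3 B2 G3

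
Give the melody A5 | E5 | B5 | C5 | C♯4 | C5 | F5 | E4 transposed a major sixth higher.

F#6 C#6 G#6 A5 A#4 A5 D6 C#5

A5 → F#6
E5 → C#6
B5 → G#6
C5 → A5
C#4 → A#4
C5 → A5
F5 → D6
E4 → C#5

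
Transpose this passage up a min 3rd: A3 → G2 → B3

C4 Bb2 D4

A3 to C4
G2 to Bb2
B3 to D4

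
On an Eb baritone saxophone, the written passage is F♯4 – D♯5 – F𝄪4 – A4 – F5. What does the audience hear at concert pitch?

A2 F#3 A#2 C3 Ab3

Written C4 on the Eb baritone saxophone sounds as Eb2, a major thirteenth lower; apply that shift to every note.
F#4 becomes A2
D#5 becomes F#3
F##4 becomes A#2
A4 becomes C3
F5 becomes Ab3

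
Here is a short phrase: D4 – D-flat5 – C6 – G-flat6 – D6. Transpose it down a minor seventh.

D4: a seventh down reaches E, and 10 semitones makes it E3.
Db5 down a minor seventh is Eb4.
C6: a seventh down reaches D, and 10 semitones makes it D5.
A minor seventh down from Gb6 gives Ab5.
A minor seventh down from D6 gives E5.

E3 Eb4 D5 Ab5 E5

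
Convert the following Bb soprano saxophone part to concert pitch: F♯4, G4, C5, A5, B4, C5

E4 F4 Bb4 G5 A4 Bb4

Written C4 on the Bb soprano saxophone sounds as Bb3, a major second lower; apply that shift to every note.
F#4 → E4
G4 → F4
C5 → Bb4
A5 → G5
B4 → A4
C5 → Bb4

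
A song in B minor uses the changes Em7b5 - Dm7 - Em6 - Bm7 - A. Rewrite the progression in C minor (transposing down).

B minor down to C minor is a major seventh; each chord root moves by that interval while the quality stays the same.
Em7b5: root E down a major seventh → F, giving Fm7b5.
Dm7: root D down a major seventh → Eb, giving Ebm7.
Em6: root E down a major seventh → F, giving Fm6.
Bm7: root B down a major seventh → C, giving Cm7.
A: root A down a major seventh → Bb, giving Bb.

Fm7b5 Ebm7 Fm6 Cm7 Bb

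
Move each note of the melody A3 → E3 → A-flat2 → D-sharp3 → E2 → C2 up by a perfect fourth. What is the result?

D4 A3 Db3 G#3 A2 F2

A3: a fourth up reaches D, and 5 semitones makes it D4.
A perfect fourth up from E3 gives A3.
Ab2: a fourth up reaches D, and 5 semitones makes it Db3.
A perfect fourth up from D#3 gives G#3.
A perfect fourth up from E2 gives A2.
C2 up a perfect fourth is F2.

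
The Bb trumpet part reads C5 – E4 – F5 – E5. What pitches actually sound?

Bb4 D4 Eb5 D5

The Bb trumpet sounds a major second below written, so transpose each written note down a major second.
C5 becomes Bb4
E4 becomes D4
F5 becomes Eb5
E5 becomes D5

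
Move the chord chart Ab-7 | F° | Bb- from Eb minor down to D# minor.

G#-7 E#° A#-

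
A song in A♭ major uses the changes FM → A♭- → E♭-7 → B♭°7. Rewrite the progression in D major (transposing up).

BM D- A-7 E°7

A♭ major up to D major is an augmented fourth; each chord root moves by that interval while the quality stays the same.
FM: root F up an augmented fourth → B, giving BM.
A♭-: root A♭ up an augmented fourth → D, giving D-.
E♭-7: root E♭ up an augmented fourth → A, giving A-7.
B♭°7: root B♭ up an augmented fourth → E, giving E°7.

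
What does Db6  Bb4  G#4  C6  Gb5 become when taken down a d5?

G5 E4 C##4 F#5 C5

Db6 -> G5
Bb4 -> E4
G#4 -> C##4
C6 -> F#5
Gb5 -> C5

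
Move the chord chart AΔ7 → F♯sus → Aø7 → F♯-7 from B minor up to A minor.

GΔ7 Esus Gø7 E-7

B minor up to A minor is a minor seventh; each chord root moves by that interval while the quality stays the same.
AΔ7: root A up a minor seventh → G, giving GΔ7.
F♯sus: root F♯ up a minor seventh → E, giving Esus.
Aø7: root A up a minor seventh → G, giving Gø7.
F♯-7: root F♯ up a minor seventh → E, giving E-7.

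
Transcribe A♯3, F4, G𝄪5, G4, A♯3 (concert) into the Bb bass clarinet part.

B#4 G5 A##6 A5 B#4

The Bb bass clarinet sounds a major ninth below written, so the written part must be a major ninth above concert — transpose each note up.
A#3 -> B#4
F4 -> G5
G##5 -> A##6
G4 -> A5
A#3 -> B#4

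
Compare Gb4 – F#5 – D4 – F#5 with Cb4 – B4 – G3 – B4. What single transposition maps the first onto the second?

down a perfect fifth

From Gb4 to Cb4 is 5 letter names — a fifth of some quality.
Cb4 to Gb4 is 7 semitones, which makes it a perfect fifth; the second version is lower, so the direction is down.
Checking another pair — F#5 → B4 — gives the same interval.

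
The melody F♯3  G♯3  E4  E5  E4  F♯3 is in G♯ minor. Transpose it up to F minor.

G♯ minor to F minor up is a diminished seventh, so every note moves up by that interval.
F#3 to Eb4
G#3 to F4
E4 to Db5
E5 to Db6
E4 to Db5
F#3 to Eb4

Eb4 F4 Db5 Db6 Db5 Eb4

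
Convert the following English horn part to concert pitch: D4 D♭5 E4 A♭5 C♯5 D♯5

G3 Gb4 A3 Db5 F#4 G#4

Written C4 on the English horn sounds as F3, a perfect fifth lower; apply that shift to every note.
D4 -> G3
Db5 -> Gb4
E4 -> A3
Ab5 -> Db5
C#5 -> F#4
D#5 -> G#4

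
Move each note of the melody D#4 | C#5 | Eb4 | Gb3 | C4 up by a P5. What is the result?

D#4 up a perfect fifth is A#4.
C#5 up a perfect fifth is G#5.
A perfect fifth up from Eb4 gives Bb4.
Gb3: a fifth up reaches D, and 7 semitones makes it Db4.
C4 up a perfect fifth is G4.

A#4 G#5 Bb4 Db4 G4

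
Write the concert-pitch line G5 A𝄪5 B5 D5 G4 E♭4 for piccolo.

The piccolo sounds a perfect octave above written, so the written part must be a perfect octave below concert — transpose each note down.
G5 to G4
A##5 to A##4
B5 to B4
D5 to D4
G4 to G3
Eb4 to Eb3

G4 A##4 B4 D4 G3 Eb3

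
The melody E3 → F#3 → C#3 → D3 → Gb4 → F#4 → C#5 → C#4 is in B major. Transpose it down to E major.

B major to E major down is a perfect fifth, so every note moves down by that interval.
E3 gives A2
F#3 gives B2
C#3 gives F#2
D3 gives G2
Gb4 gives Cb4
F#4 gives B3
C#5 gives F#4
C#4 gives F#3

A2 B2 F#2 G2 Cb4 B3 F#4 F#3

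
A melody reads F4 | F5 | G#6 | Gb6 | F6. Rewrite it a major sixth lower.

Ab3 Ab4 B5 Bbb5 Ab5

F4 → Ab3
F5 → Ab4
G#6 → B5
Gb6 → Bbb5
F6 → Ab5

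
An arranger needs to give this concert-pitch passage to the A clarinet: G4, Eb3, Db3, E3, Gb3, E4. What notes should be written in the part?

Written C4 sounds as A3 on the A clarinet, so concert pitches are written a minor third up.
G4 -> Bb4
Eb3 -> Gb3
Db3 -> Fb3
E3 -> G3
Gb3 -> Bbb3
E4 -> G4

Bb4 Gb3 Fb3 G3 Bbb3 G4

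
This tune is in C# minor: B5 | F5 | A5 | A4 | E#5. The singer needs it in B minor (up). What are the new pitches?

A6 Eb6 G6 G5 D#6

From C# up to B is a minor seventh; apply that to each pitch.
B5 gives A6
F5 gives Eb6
A5 gives G6
A4 gives G5
E#5 gives D#6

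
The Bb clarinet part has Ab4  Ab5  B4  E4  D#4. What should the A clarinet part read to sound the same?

Bbb4 Bbb5 C5 F4 E4

First find concert pitch: the Bb clarinet sounds a major second below written, so Ab4 Ab5 B4 E4 D#4 sounds Gb4 Gb5 A4 D4 C#4.
Then write for A clarinet: it sounds a minor third below written, so the part must be a minor third above concert.
Gb4 → Bbb4
Gb5 → Bbb5
A4 → C5
D4 → F4
C#4 → E4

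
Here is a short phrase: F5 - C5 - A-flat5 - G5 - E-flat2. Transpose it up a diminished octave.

Fb6 Cb6 Abb6 Gb6 Ebb3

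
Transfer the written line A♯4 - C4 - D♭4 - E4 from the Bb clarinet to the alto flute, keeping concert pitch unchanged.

C#5 Eb4 Fb4 G4

First find concert pitch: the Bb clarinet sounds a major second below written, so A♯4 C4 D♭4 E4 sounds G#4 Bb3 Cb4 D4.
Then write for alto flute: it sounds a perfect fourth below written, so the part must be a perfect fourth above concert.
G#4 → C#5
Bb3 → Eb4
Cb4 → Fb4
D4 → G4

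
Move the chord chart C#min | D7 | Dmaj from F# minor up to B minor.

F# minor up to B minor is a perfect fourth; each chord root moves by that interval while the quality stays the same.
C#min: root C# up a perfect fourth → F#, giving F#min.
D7: root D up a perfect fourth → G, giving G7.
Dmaj: root D up a perfect fourth → G, giving Gmaj.

F#min G7 Gmaj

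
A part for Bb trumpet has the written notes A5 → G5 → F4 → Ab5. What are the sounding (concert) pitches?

G5 F5 Eb4 Gb5

The Bb trumpet sounds a major second below written, so transpose each written note down a major second.
A5 gives G5
G5 gives F5
F4 gives Eb4
Ab5 gives Gb5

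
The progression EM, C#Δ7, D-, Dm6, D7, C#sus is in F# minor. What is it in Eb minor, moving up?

F# minor up to Eb minor is a diminished seventh; each chord root moves by that interval while the quality stays the same.
EM: root E up a diminished seventh → Db, giving DbM.
C#Δ7: root C# up a diminished seventh → Bb, giving BbΔ7.
D-: root D up a diminished seventh → Cb, giving Cb-.
Dm6: root D up a diminished seventh → Cb, giving Cbm6.
D7: root D up a diminished seventh → Cb, giving Cb7.
C#sus: root C# up a diminished seventh → Bb, giving Bbsus.

DbM BbΔ7 Cb- Cbm6 Cb7 Bbsus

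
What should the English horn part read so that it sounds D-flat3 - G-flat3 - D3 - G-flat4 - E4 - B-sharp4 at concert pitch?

Ab3 Db4 A3 Db5 B4 F##5

The English horn sounds a perfect fifth below written, so the written part must be a perfect fifth above concert — transpose each note up.
Db3 gives Ab3
Gb3 gives Db4
D3 gives A3
Gb4 gives Db5
E4 gives B4
B#4 gives F##5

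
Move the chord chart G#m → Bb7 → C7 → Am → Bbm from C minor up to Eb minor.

Bm Db7 Eb7 Cm Dbm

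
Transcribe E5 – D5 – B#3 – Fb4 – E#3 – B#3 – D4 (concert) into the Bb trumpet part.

F#5 E5 C##4 Gb4 F##3 C##4 E4

Written C4 sounds as Bb3 on the Bb trumpet, so concert pitches are written a major second up.
E5 → F#5
D5 → E5
B#3 → C##4
Fb4 → Gb4
E#3 → F##3
B#3 → C##4
D4 → E4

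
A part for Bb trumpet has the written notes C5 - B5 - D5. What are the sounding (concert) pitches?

Bb4 A5 C5

The Bb trumpet sounds a major second below written, so transpose each written note down a major second.
C5 gives Bb4
B5 gives A5
D5 gives C5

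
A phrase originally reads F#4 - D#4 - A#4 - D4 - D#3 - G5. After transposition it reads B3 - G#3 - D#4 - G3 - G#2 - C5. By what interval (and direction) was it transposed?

Take the first pair: F#4 → B3. F to B spans 5 letter names, so the interval is some kind of fifth.
B3 to F#4 is 7 semitones, which makes it a perfect fifth; the second version is lower, so the direction is down.
Checking another pair — G5 → C5 — gives the same interval.

down a perfect fifth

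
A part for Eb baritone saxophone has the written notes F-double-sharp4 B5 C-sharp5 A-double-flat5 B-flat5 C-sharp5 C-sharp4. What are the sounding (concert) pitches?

A#2 D4 E3 Cbb4 Db4 E3 E2

The Eb baritone saxophone sounds a major thirteenth below written, so transpose each written note down a major thirteenth.
F##4 → A#2
B5 → D4
C#5 → E3
Abb5 → Cbb4
Bb5 → Db4
C#5 → E3
C#4 → E2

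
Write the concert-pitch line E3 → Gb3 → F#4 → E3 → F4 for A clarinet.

The A clarinet sounds a minor third below written, so the written part must be a minor third above concert — transpose each note up.
E3 gives G3
Gb3 gives Bbb3
F#4 gives A4
E3 gives G3
F4 gives Ab4

G3 Bbb3 A4 G3 Ab4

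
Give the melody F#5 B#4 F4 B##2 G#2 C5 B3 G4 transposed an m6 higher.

F#5: a sixth up reaches D, and 8 semitones makes it D6.
B#4 up a minor sixth is G#5.
A minor sixth up from F4 gives Db5.
B##2 up a minor sixth is G##3.
G#2 up a minor sixth is E3.
C5 up a minor sixth is Ab5.
B3 up a minor sixth is G4.
G4 up a minor sixth is Eb5.

D6 G#5 Db5 G##3 E3 Ab5 G4 Eb5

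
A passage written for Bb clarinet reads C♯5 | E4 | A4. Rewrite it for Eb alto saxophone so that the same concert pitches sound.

First find concert pitch: the Bb clarinet sounds a major second below written, so C♯5 E4 A4 sounds B4 D4 G4.
Then write for Eb alto saxophone: it sounds a major sixth below written, so the part must be a major sixth above concert.
B4 → G#5
D4 → B4
G4 → E5

G#5 B4 E5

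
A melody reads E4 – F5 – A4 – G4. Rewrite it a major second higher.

E4 -> F#4
F5 -> G5
A4 -> B4
G4 -> A4

F#4 G5 B4 A4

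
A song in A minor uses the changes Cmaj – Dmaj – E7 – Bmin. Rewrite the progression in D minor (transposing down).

Fmaj Gmaj A7 Emin

A minor down to D minor is a perfect fifth; each chord root moves by that interval while the quality stays the same.
Cmaj: root C down a perfect fifth → F, giving Fmaj.
Dmaj: root D down a perfect fifth → G, giving Gmaj.
E7: root E down a perfect fifth → A, giving A7.
Bmin: root B down a perfect fifth → E, giving Emin.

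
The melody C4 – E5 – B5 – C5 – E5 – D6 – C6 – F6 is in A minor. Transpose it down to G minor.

A minor to G minor down is a major second, so every note moves down by that interval.
C4 to Bb3
E5 to D5
B5 to A5
C5 to Bb4
E5 to D5
D6 to C6
C6 to Bb5
F6 to Eb6

Bb3 D5 A5 Bb4 D5 C6 Bb5 Eb6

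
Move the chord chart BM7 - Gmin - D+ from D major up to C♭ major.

AbM7 Fbmin Cb+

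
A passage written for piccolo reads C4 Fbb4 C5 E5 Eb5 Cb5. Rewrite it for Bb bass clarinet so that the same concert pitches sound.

D6 Gbb6 D7 F#7 F7 Db7

First find concert pitch: the piccolo sounds a perfect octave above written, so C4 Fbb4 C5 E5 Eb5 Cb5 sounds C5 Fbb5 C6 E6 Eb6 Cb6.
Then write for Bb bass clarinet: it sounds a major ninth below written, so the part must be a major ninth above concert.
C5 → D6
Fbb5 → Gbb6
C6 → D7
E6 → F#7
Eb6 → F7
Cb6 → Db7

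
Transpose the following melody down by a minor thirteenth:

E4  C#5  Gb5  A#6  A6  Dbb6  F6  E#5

G#2 E#3 Bb3 C##5 C#5 Fb4 A4 G##3

E4 to G#2
C#5 to E#3
Gb5 to Bb3
A#6 to C##5
A6 to C#5
Dbb6 to Fb4
F6 to A4
E#5 to G##3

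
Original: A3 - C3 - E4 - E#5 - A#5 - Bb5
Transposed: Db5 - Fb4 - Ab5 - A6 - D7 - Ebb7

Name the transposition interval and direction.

Take the first pair: A3 → Db5. A to D spans 11 letter names, so the interval is some kind of eleventh.
A3 to Db5 is 16 semitones, which makes it a diminished eleventh; the second version is higher, so the direction is up.
Checking another pair — Bb5 → Ebb7 — gives the same interval.

up a diminished eleventh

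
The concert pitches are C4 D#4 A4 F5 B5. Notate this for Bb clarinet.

D4 E#4 B4 G5 C#6

Written C4 sounds as Bb3 on the Bb clarinet, so concert pitches are written a major second up.
C4 gives D4
D#4 gives E#4
A4 gives B4
F5 gives G5
B5 gives C#6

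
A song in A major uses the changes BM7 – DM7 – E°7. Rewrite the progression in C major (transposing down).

DM7 FM7 G°7

A major down to C major is a major sixth; each chord root moves by that interval while the quality stays the same.
BM7: root B down a major sixth → D, giving DM7.
DM7: root D down a major sixth → F, giving FM7.
E°7: root E down a major sixth → G, giving G°7.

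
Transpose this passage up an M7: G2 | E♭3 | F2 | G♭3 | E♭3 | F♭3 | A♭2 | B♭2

F#3 D4 E3 F4 D4 Eb4 G3 A3

G2 to F#3
Eb3 to D4
F2 to E3
Gb3 to F4
Eb3 to D4
Fb3 to Eb4
Ab2 to G3
Bb2 to A3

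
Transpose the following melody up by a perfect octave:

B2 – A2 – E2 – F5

B3 A3 E3 F6

A perfect octave up from B2 gives B3.
A perfect octave up from A2 gives A3.
E2 up a perfect octave is E3.
A perfect octave up from F5 gives F6.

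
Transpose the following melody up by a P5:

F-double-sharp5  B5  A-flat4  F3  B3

C##6 F#6 Eb5 C4 F#4

A perfect fifth up from F##5 gives C##6.
A perfect fifth up from B5 gives F#6.
Ab4 up a perfect fifth is Eb5.
F3: a fifth up reaches C, and 7 semitones makes it C4.
B3: a fifth up reaches F, and 7 semitones makes it F#4.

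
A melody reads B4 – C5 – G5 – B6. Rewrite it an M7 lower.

C4 Db4 Ab4 C6

B4: a seventh down reaches C, and 11 semitones makes it C4.
C5 down a major seventh is Db4.
G5: a seventh down reaches A, and 11 semitones makes it Ab4.
B6: a seventh down reaches C, and 11 semitones makes it C6.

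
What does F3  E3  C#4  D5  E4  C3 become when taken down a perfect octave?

F3 becomes F2
E3 becomes E2
C#4 becomes C#3
D5 becomes D4
E4 becomes E3
C3 becomes C2

F2 E2 C#3 D4 E3 C2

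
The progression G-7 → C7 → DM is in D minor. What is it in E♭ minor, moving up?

Ab-7 Db7 EbM

D minor up to E♭ minor is a minor second; each chord root moves by that interval while the quality stays the same.
G-7: root G up a minor second → Ab, giving Ab-7.
C7: root C up a minor second → Db, giving Db7.
DM: root D up a minor second → Eb, giving EbM.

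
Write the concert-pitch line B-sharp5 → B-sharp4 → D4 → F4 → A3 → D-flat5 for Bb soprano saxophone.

Written C4 sounds as Bb3 on the Bb soprano saxophone, so concert pitches are written a major second up.
B#5 -> C##6
B#4 -> C##5
D4 -> E4
F4 -> G4
A3 -> B3
Db5 -> Eb5

C##6 C##5 E4 G4 B3 Eb5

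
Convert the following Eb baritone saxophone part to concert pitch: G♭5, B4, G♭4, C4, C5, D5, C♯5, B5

Bbb3 D3 Bbb2 Eb2 Eb3 F3 E3 D4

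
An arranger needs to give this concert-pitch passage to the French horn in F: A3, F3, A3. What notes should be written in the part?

Written C4 sounds as F3 on the French horn in F, so concert pitches are written a perfect fifth up.
A3 → E4
F3 → C4
A3 → E4

E4 C4 E4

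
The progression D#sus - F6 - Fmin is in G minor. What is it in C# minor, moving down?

G minor down to C# minor is a diminished fifth; each chord root moves by that interval while the quality stays the same.
D#sus: root D# down a diminished fifth → G##, giving G##sus.
F6: root F down a diminished fifth → B, giving B6.
Fmin: root F down a diminished fifth → B, giving Bmin.

G##sus B6 Bmin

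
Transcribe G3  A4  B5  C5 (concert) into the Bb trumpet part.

Written C4 sounds as Bb3 on the Bb trumpet, so concert pitches are written a major second up.
G3 -> A3
A4 -> B4
B5 -> C#6
C5 -> D5

A3 B4 C#6 D5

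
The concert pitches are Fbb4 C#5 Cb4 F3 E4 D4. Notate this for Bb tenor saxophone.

Gbb5 D#6 Db5 G4 F#5 E5

The Bb tenor saxophone sounds a major ninth below written, so the written part must be a major ninth above concert — transpose each note up.
Fbb4 becomes Gbb5
C#5 becomes D#6
Cb4 becomes Db5
F3 becomes G4
E4 becomes F#5
D4 becomes E5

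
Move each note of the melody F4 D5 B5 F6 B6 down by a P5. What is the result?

Bb3 G4 E5 Bb5 E6

F4 → Bb3
D5 → G4
B5 → E5
F6 → Bb5
B6 → E6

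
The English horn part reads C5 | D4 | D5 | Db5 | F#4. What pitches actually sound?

F4 G3 G4 Gb4 B3

The English horn sounds a perfect fifth below written, so transpose each written note down a perfect fifth.
C5 becomes F4
D4 becomes G3
D5 becomes G4
Db5 becomes Gb4
F#4 becomes B3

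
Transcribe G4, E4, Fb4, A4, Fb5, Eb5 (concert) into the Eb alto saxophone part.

E5 C#5 Db5 F#5 Db6 C6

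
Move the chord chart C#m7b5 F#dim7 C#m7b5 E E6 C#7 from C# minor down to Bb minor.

Bbm7b5 Ebdim7 Bbm7b5 Db Db6 Bb7

C# minor down to Bb minor is an augmented second; each chord root moves by that interval while the quality stays the same.
C#m7b5: root C# down an augmented second → Bb, giving Bbm7b5.
F#dim7: root F# down an augmented second → Eb, giving Ebdim7.
C#m7b5: root C# down an augmented second → Bb, giving Bbm7b5.
E: root E down an augmented second → Db, giving Db.
E6: root E down an augmented second → Db, giving Db6.
C#7: root C# down an augmented second → Bb, giving Bb7.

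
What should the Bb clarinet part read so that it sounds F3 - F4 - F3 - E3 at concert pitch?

The Bb clarinet sounds a major second below written, so the written part must be a major second above concert — transpose each note up.
F3 gives G3
F4 gives G4
F3 gives G3
E3 gives F#3

G3 G4 G3 F#3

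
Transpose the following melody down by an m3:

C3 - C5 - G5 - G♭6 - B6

C3 to A2
C5 to A4
G5 to E5
Gb6 to Eb6
B6 to G#6

A2 A4 E5 Eb6 G#6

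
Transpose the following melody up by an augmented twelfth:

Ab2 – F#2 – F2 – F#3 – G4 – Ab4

An augmented twelfth up from Ab2 gives E4.
F#2 up an augmented twelfth is C##4.
F2 up an augmented twelfth is C#4.
An augmented twelfth up from F#3 gives C##5.
G4 up an augmented twelfth is D#6.
An augmented twelfth up from Ab4 gives E6.

E4 C##4 C#4 C##5 D#6 E6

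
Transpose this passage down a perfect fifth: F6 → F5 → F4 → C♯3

Bb5 Bb4 Bb3 F#2

F6 down a perfect fifth is Bb5.
F5 down a perfect fifth is Bb4.
F4: a fifth down reaches B, and 7 semitones makes it Bb3.
C#3 down a perfect fifth is F#2.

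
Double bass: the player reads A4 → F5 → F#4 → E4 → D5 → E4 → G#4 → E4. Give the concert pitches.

The double bass sounds a perfect octave below written, so transpose each written note down a perfect octave.
A4 gives A3
F5 gives F4
F#4 gives F#3
E4 gives E3
D5 gives D4
E4 gives E3
G#4 gives G#3
E4 gives E3

A3 F4 F#3 E3 D4 E3 G#3 E3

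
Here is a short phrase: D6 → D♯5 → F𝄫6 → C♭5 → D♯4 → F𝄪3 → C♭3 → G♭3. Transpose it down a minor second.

C#6 C##5 Ebb6 Bb4 C##4 E##3 Bb2 F3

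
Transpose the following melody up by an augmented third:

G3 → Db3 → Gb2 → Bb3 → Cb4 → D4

B#3 F#3 B2 D#4 E4 F##4

An augmented third up from G3 gives B#3.
Db3: a third up reaches F, and 5 semitones makes it F#3.
An augmented third up from Gb2 gives B2.
Bb3: a third up reaches D, and 5 semitones makes it D#4.
Cb4 up an augmented third is E4.
An augmented third up from D4 gives F##4.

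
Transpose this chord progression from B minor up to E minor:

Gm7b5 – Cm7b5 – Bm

B minor up to E minor is a perfect fourth; each chord root moves by that interval while the quality stays the same.
Gm7b5: root G up a perfect fourth → C, giving Cm7b5.
Cm7b5: root C up a perfect fourth → F, giving Fm7b5.
Bm: root B up a perfect fourth → E, giving Em.

Cm7b5 Fm7b5 Em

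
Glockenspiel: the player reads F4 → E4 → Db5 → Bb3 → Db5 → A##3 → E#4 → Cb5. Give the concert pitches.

F6 E6 Db7 Bb5 Db7 A##5 E#6 Cb7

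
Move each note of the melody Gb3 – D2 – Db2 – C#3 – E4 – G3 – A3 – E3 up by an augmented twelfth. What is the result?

An augmented twelfth up from Gb3 gives D5.
An augmented twelfth up from D2 gives A#3.
Db2: a twelfth up reaches A, and 20 semitones makes it A3.
C#3 up an augmented twelfth is G##4.
E4 up an augmented twelfth is B#5.
G3 up an augmented twelfth is D#5.
A3 up an augmented twelfth is E#5.
An augmented twelfth up from E3 gives B#4.

D5 A#3 A3 G##4 B#5 D#5 E#5 B#4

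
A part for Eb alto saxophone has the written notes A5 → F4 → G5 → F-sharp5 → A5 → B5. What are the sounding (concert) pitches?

Written C4 on the Eb alto saxophone sounds as Eb3, a major sixth lower; apply that shift to every note.
A5 becomes C5
F4 becomes Ab3
G5 becomes Bb4
F#5 becomes A4
A5 becomes C5
B5 becomes D5

C5 Ab3 Bb4 A4 C5 D5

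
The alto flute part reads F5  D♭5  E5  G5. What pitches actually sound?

C5 Ab4 B4 D5

The alto flute sounds a perfect fourth below written, so transpose each written note down a perfect fourth.
F5 → C5
Db5 → Ab4
E5 → B4
G5 → D5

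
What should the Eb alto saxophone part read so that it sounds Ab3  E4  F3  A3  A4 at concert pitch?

F4 C#5 D4 F#4 F#5

Written C4 sounds as Eb3 on the Eb alto saxophone, so concert pitches are written a major sixth up.
Ab3 to F4
E4 to C#5
F3 to D4
A3 to F#4
A4 to F#5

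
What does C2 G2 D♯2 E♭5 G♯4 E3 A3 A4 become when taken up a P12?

G3 D4 A#3 Bb6 D#6 B4 E5 E6

C2 up a perfect twelfth is G3.
G2: a twelfth up reaches D, and 19 semitones makes it D4.
A perfect twelfth up from D#2 gives A#3.
A perfect twelfth up from Eb5 gives Bb6.
G#4: a twelfth up reaches D, and 19 semitones makes it D#6.
E3 up a perfect twelfth is B4.
A perfect twelfth up from A3 gives E5.
A perfect twelfth up from A4 gives E6.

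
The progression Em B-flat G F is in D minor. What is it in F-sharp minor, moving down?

G#m D B A

D minor down to F-sharp minor is a minor sixth; each chord root moves by that interval while the quality stays the same.
Em: root E down a minor sixth → G#, giving G#m.
B-flat: root B-flat down a minor sixth → D, giving D.
G: root G down a minor sixth → B, giving B.
F: root F down a minor sixth → A, giving A.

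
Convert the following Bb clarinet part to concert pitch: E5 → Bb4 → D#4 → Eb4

D5 Ab4 C#4 Db4

Written C4 on the Bb clarinet sounds as Bb3, a major second lower; apply that shift to every note.
E5 gives D5
Bb4 gives Ab4
D#4 gives C#4
Eb4 gives Db4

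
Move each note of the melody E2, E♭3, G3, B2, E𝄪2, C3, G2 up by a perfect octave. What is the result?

E2 → E3
Eb3 → Eb4
G3 → G4
B2 → B3
E##2 → E##3
C3 → C4
G2 → G3

E3 Eb4 G4 B3 E##3 C4 G3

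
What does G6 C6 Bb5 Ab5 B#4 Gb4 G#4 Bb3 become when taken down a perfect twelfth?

C5 F4 Eb4 Db4 E#3 Cb3 C#3 Eb2

G6 down a perfect twelfth is C5.
C6: a twelfth down reaches F, and 19 semitones makes it F4.
Bb5 down a perfect twelfth is Eb4.
A perfect twelfth down from Ab5 gives Db4.
B#4: a twelfth down reaches E, and 19 semitones makes it E#3.
Gb4: a twelfth down reaches C, and 19 semitones makes it Cb3.
G#4: a twelfth down reaches C, and 19 semitones makes it C#3.
Bb3 down a perfect twelfth is Eb2.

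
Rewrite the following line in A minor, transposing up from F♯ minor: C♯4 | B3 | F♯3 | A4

From F♯ up to A is a minor third; apply that to each pitch.
C#4 to E4
B3 to D4
F#3 to A3
A4 to C5

E4 D4 A3 C5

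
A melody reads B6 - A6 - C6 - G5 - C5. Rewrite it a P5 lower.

E6 D6 F5 C5 F4

B6: a fifth down reaches E, and 7 semitones makes it E6.
A6: a fifth down reaches D, and 7 semitones makes it D6.
A perfect fifth down from C6 gives F5.
A perfect fifth down from G5 gives C5.
A perfect fifth down from C5 gives F4.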